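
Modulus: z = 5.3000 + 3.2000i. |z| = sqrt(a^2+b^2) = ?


|z| = sqrt(5.3^2 + 3.2^2) = sqrt(28.09 + 10.24) = sqrt(38.33) = 6.1911

|z| = 6.1911


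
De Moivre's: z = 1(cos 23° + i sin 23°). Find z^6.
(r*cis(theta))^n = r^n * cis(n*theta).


r^6 = 1^6 = 1
n*theta = 6*23° = 138° = 138° (mod 360)
a = 1*cos(138°) = -0.7431
b = 1*sin(138°) = 0.6691

1 cis(138°) = -0.7431 + 0.6691i


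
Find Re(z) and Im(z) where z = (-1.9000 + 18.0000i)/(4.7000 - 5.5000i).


Multiply by conjugate: (-1.9000 + 18.0000i)(4.7000 + 5.5000i) / (4.7^2 + (-5.5)^2)
Numerator real = -1.9*4.7 + 18*(-5.5) = -107.93
Numerator imag = 18*4.7 - (-1.9)*(-5.5) = 74.15
Denominator = 52.34
Re(z) = -107.93/52.34 = -2.0621
Im(z) = 74.15/52.34 = 1.4167

Re(z) = -2.0621, Im(z) = 1.4167


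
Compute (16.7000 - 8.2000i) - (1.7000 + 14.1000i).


Real: 16.7 - 1.7 = 15
Imag: -8.2 - 14.1 = -22.3

15.0000 - 22.3000i


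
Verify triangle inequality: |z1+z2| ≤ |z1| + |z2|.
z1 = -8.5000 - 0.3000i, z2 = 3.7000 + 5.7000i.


|z1| = sqrt((-8.5)^2 + (-0.3)^2) = sqrt(72.34) = 8.5053
|z2| = sqrt(3.7^2 + 5.7^2) = sqrt(46.18) = 6.7956
z1+z2 = -4.8000 + 5.4000i
|z1+z2| = sqrt(52.2) = 7.2250
|z1|+|z2| = 8.5053 + 6.7956 = 15.3009

|z1+z2| = 7.2250 ≤ |z1|+|z2| = 15.3009 (verified)


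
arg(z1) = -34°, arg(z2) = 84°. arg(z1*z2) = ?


arg(z1*z2) = -34° + 84° = 50°
Normalized to (-180°, 180°]: 50°

50°


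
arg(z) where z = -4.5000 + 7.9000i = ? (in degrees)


Re = -4.5, Im = 7.9
arg = atan2(7.9, -4.5) = 119.6667 degrees

arg(z) = 119.6667 degrees


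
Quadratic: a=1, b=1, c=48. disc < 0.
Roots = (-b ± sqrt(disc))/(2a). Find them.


disc = 1^2 - 4*1*48 = 1 - 192 = -191
sqrt(|disc|) = sqrt(191) = 13.8203
Real part = -1/(2*1) = -0.5000
Imag part = 13.8203/(2*1) = 6.9101

-0.5000 ± 6.9101i


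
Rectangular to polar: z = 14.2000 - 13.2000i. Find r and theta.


r = sqrt(201.64+174.24) = sqrt(375.88) = 19.3876
theta = atan2(-13.2, 14.2) = -42.9098 degrees

r = 19.3876, theta = -42.9098 degrees


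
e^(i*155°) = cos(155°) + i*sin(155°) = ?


cos(155°) = -0.9063
sin(155°) = 0.4226

e^(i*155°) = -0.9063 + 0.4226i


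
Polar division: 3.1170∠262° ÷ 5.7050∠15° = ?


r = 3.1170 / 5.7050 = 0.5464
theta = 262° - 15° = 247° = 247° (mod 360)

0.5464 cis(247°)


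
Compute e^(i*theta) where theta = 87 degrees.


cos(87°) = 0.0523
sin(87°) = 0.9986

e^(i*87°) = 0.0523 + 0.9986i


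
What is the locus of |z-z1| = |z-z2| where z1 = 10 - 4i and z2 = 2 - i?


Equal distances means the locus is the perpendicular bisector of z1 and z2.
Midpoint = ((10+2)/2, (-4+(-1))/2) = (6.0000, -2.5000)

Perpendicular bisector through (6.0000, -2.5000)


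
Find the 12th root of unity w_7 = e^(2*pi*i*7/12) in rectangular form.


Angle = 360*7/12 = 210°
a = cos(210°) = -0.8660
b = sin(210°) = -0.5000

-0.8660 - 0.5000i


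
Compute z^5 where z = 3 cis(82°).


r^5 = 3^5 = 243
n*theta = 5*82° = 410° = 50° (mod 360)
a = 243*cos(50°) = 156.1974
b = 243*sin(50°) = 186.1488

243 cis(50°) = 156.1974 + 186.1488i


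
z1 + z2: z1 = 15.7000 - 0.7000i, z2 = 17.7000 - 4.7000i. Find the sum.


Real: 15.7 + 17.7 = 33.4
Imag: -0.7 - 4.7 = -5.4

33.4000 - 5.4000i


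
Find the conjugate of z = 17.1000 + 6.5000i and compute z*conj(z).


z_bar = 17.1000 - 6.5000i
z*z_bar = 17.1^2 + 6.5^2 = 292.41 + 42.25 = 334.66

z_bar = 17.1000 - 6.5000i, z*z_bar = 334.66


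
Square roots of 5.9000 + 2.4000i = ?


|z| = sqrt(34.81+5.76) = 6.3695
sqrt((|z|+a)/2) = sqrt((6.3695+5.9)/2) = sqrt(6.1347) = 2.4768
sqrt((|z|-a)/2) = sqrt((6.3695-5.9)/2) = sqrt(0.2347) = 0.4845

±(2.4768 + 0.4845i) i.e. 2.4768 + 0.4845i and -2.4768 - 0.4845i


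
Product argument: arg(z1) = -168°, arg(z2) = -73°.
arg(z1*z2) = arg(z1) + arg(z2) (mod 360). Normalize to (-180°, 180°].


arg(z1*z2) = -168° - 73° = -241°
Normalized to (-180°, 180°]: 119°

119°


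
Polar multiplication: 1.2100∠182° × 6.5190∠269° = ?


r = 1.2100 * 6.5190 = 7.8880
theta = 182° + 269° = 451° = 91° (mod 360)

7.8880 cis(91°)


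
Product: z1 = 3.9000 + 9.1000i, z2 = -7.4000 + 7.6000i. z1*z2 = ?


Real = 3.9*(-7.4) - 9.1*7.6 = -28.86 - 69.16 = -98.02
Imag = 3.9*7.6 - (7.4)*9.1 = 29.64 - (67.34) = -37.7

-98.0200 - 37.7000i


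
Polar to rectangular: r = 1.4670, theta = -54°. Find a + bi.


a = 1.4670*cos(-54°) = 1.4670*0.5878 = 0.8623
b = 1.4670*sin(-54°) = 1.4670*(-0.809) = -1.1868

0.8623 - 1.1868i


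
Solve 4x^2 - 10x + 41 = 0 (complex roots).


disc = (-10)^2 - 4*4*41 = 100 - 656 = -556
sqrt(|disc|) = sqrt(556) = 23.5797
Real part = 10/(2*4) = 1.2500
Imag part = 23.5797/(2*4) = 2.9475

1.2500 ± 2.9475i


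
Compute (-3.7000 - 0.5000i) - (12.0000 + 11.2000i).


Real: -3.7 - 12 = -15.7
Imag: -0.5 - 11.2 = -11.7

-15.7000 - 11.7000i


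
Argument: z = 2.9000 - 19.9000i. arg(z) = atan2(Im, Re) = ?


Re = 2.9, Im = -19.9
arg = atan2(-19.9, 2.9) = -81.7087 degrees

arg(z) = -81.7087 degrees


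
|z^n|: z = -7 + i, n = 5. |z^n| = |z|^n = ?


|z| = sqrt(49+1) = sqrt(50) = 7.0711
|z^5| = |z|^5 = (sqrt(50))^5 = 50^2 * sqrt(50) = 2500*sqrt(50)

|z^5| = 2500*sqrt(50) ≈ 17677.6695


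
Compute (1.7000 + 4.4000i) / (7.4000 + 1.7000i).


Conjugate of z2 = 7.4000 - 1.7000i
Numerator: (1.7000 + 4.4000i)(7.4000 - 1.7000i) = 20.0600 + 29.6700i
Denominator: 7.4^2 + 1.7^2 = 57.65
Result = (20.0600 + 29.6700i)/57.65

0.3480 + 0.5147i


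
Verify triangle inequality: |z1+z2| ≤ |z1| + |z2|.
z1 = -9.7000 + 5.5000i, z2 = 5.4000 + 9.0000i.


|z1| = sqrt((-9.7)^2 + 5.5^2) = sqrt(124.34) = 11.1508
|z2| = sqrt(5.4^2 + 9^2) = sqrt(110.16) = 10.4957
z1+z2 = -4.3000 + 14.5000i
|z1+z2| = sqrt(228.74) = 15.1242
|z1|+|z2| = 11.1508 + 10.4957 = 21.6465

|z1+z2| = 15.1242 ≤ |z1|+|z2| = 21.6465 (verified)


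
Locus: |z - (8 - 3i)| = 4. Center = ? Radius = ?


|z - z0| = r is a circle with center z0 and radius r.
Center = (8, -3), radius = 4

Circle with center (8, -3) and radius 4


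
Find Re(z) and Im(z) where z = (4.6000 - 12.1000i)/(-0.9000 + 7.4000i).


Multiply by conjugate: (4.6000 - 12.1000i)(-0.9000 - 7.4000i) / ((-0.9)^2 + 7.4^2)
Numerator real = 4.6*(-0.9) - (12.1)*7.4 = -93.68
Numerator imag = -12.1*(-0.9) - 4.6*7.4 = -23.15
Denominator = 55.57
Re(z) = -93.68/55.57 = -1.6858
Im(z) = -23.15/55.57 = -0.4166

Re(z) = -1.6858, Im(z) = -0.4166


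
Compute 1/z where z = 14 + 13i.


|z|^2 = 196+169 = 365
1/z = (14 - 13i)/365

1/z = 0.0384 - 0.0356i


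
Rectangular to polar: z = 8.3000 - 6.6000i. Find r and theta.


r = sqrt(68.89+43.56) = sqrt(112.45) = 10.6042
theta = atan2(-6.6, 8.3) = -38.4910 degrees

r = 10.6042, theta = -38.4910 degrees


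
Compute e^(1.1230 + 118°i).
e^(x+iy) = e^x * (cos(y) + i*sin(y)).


e^1.1230 = 3.07406
cos(118°) = -0.46947
sin(118°) = 0.88295
Real = 3.07406*(-0.46947) = -1.4432
Imag = 3.07406*0.88295 = 2.7142

-1.4432 + 2.7142i


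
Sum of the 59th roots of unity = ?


The sum of all 59th roots of unity is 0.
Geometric series: (1 - w^59)/(1 - w) = (1-1)/(1-w) = 0 since w^59 = 1, w ≠ 1.
Alternatively: coefficient of z^58 in z^59 - 1 is 0.

0


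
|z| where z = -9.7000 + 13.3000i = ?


|z| = sqrt((-9.7)^2 + 13.3^2) = sqrt(94.09 + 176.89) = sqrt(270.98) = 16.4615

|z| = 16.4615


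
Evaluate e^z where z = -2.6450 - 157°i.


e^-2.6450 = 0.0710
cos(-157°) = -0.9205
sin(-157°) = -0.3907
Real = 0.0710*(-0.9205) = -0.0654
Imag = 0.0710*(-0.3907) = -0.0277

-0.0654 - 0.0277i


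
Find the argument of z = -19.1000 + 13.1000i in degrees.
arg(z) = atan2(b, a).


Re = -19.1, Im = 13.1
arg = atan2(13.1, -19.1) = 145.5552 degrees

arg(z) = 145.5552 degrees


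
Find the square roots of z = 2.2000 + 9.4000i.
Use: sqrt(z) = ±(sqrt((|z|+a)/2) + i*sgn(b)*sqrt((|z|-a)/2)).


|z| = sqrt(4.84+88.36) = 9.6540
sqrt((|z|+a)/2) = sqrt((9.6540+2.2)/2) = sqrt(5.9270) = 2.4345
sqrt((|z|-a)/2) = sqrt((9.6540-2.2)/2) = sqrt(3.7270) = 1.9305

±(2.4345 + 1.9305i) i.e. 2.4345 + 1.9305i and -2.4345 - 1.9305i


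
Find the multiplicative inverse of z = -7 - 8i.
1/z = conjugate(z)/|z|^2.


|z|^2 = 49+64 = 113
1/z = (-7 + 8i)/113

1/z = -0.0619 + 0.0708i


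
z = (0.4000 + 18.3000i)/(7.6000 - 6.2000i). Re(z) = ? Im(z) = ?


Multiply by conjugate: (0.4000 + 18.3000i)(7.6000 + 6.2000i) / (7.6^2 + (-6.2)^2)
Numerator real = 0.4*7.6 + 18.3*(-6.2) = -110.42
Numerator imag = 18.3*7.6 - 0.4*(-6.2) = 141.56
Denominator = 96.2
Re(z) = -110.42/96.2 = -1.1478
Im(z) = 141.56/96.2 = 1.4715

Re(z) = -1.1478, Im(z) = 1.4715


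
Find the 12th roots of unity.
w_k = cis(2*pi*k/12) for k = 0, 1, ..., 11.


The 12th roots of unity are cis(360k/12°) for k=0..11
Angle step = 360/12 = 30°
Primitive root: cis(30°)
Primitive root = 0.8660 + 0.5000i

12 roots at angles: 0°, 30°, 60°, 90°, 120°, 150°, 180°, 210°, 240°, 270°, 300°, 330°


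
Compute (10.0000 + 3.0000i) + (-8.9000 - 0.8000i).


Real: 10 - 8.9 = 1.1
Imag: 3 - 0.8 = 2.2

1.1000 + 2.2000i


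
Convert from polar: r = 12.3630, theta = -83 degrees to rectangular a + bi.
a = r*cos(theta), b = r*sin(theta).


a = 12.3630*cos(-83°) = 12.3630*0.12187 = 1.5067
b = 12.3630*sin(-83°) = 12.3630*(-0.992546) = -12.2708

1.5067 - 12.2708i


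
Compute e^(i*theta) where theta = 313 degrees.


cos(313°) = 0.6820
sin(313°) = -0.7314

e^(i*313°) = 0.6820 - 0.7314i


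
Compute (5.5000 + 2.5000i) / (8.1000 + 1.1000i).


Conjugate of z2 = 8.1000 - 1.1000i
Numerator: (5.5000 + 2.5000i)(8.1000 - 1.1000i) = 47.3000 + 14.2000i
Denominator: 8.1^2 + 1.1^2 = 66.82
Result = (47.3000 + 14.2000i)/66.82

0.7079 + 0.2125i


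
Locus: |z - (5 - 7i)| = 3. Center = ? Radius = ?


|z - z0| = r is a circle with center z0 and radius r.
Center = (5, -7), radius = 3

Circle with center (5, -7) and radius 3


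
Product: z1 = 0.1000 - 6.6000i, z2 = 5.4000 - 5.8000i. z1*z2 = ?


Real = 0.1*5.4 - (-6.6)*(-5.8) = 0.54 - 38.28 = -37.74
Imag = 0.1*(-5.8) + 5.4*(-6.6) = -0.58 - (35.64) = -36.22

-37.7400 - 36.2200i


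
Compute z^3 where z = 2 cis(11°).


r^3 = 2^3 = 8
n*theta = 3*11° = 33° = 33° (mod 360)
a = 8*cos(33°) = 6.7094
b = 8*sin(33°) = 4.3571

8 cis(33°) = 6.7094 + 4.3571i


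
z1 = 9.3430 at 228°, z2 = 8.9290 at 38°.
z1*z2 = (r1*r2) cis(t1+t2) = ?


r = 9.3430 * 8.9290 = 83.4236
theta = 228° + 38° = 266° = 266° (mod 360)

83.4236 cis(266°)


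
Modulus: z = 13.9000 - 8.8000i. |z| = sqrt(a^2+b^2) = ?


|z| = sqrt(13.9^2 + (-8.8)^2) = sqrt(193.21 + 77.44) = sqrt(270.65) = 16.4514

|z| = 16.4514


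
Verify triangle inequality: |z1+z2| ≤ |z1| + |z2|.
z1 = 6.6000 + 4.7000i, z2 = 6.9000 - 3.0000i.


|z1| = sqrt(6.6^2 + 4.7^2) = sqrt(65.65) = 8.1025
|z2| = sqrt(6.9^2 + (-3)^2) = sqrt(56.61) = 7.5240
z1+z2 = 13.5000 + 1.7000i
|z1+z2| = sqrt(185.14) = 13.6066
|z1|+|z2| = 8.1025 + 7.5240 = 15.6265

|z1+z2| = 13.6066 ≤ |z1|+|z2| = 15.6265 (verified)


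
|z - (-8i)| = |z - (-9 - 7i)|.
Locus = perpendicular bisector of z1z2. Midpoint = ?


Equal distances means the locus is the perpendicular bisector of z1 and z2.
Midpoint = ((0+(-9))/2, (-8+(-7))/2) = (-4.5000, -7.5000)

Perpendicular bisector through (-4.5000, -7.5000)


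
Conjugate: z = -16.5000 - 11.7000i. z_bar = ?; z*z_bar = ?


z_bar = -16.5000 + 11.7000i
z*z_bar = (-16.5)^2 + (-11.7)^2 = 272.25 + 136.89 = 409.14

z_bar = -16.5000 + 11.7000i, z*z_bar = 409.14


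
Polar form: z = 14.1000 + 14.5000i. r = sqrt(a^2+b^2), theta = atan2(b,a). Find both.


r = sqrt(198.81+210.25) = sqrt(409.06) = 20.2252
theta = atan2(14.5, 14.1) = 45.8013 degrees

r = 20.2252, theta = 45.8013 degrees


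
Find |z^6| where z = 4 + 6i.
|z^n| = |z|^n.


|z| = sqrt(16+36) = sqrt(52) = 7.2111
|z^6| = |z|^6 = (sqrt(52))^6 = 52^3 = 140608

|z^6| = 140608


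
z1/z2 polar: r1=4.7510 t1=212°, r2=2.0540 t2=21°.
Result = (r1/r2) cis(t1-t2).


r = 4.7510 / 2.0540 = 2.3130
theta = 212° - 21° = 191° = 191° (mod 360)

2.3130 cis(191°)


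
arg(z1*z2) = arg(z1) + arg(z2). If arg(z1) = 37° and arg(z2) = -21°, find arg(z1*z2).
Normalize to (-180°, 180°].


arg(z1*z2) = 37° - 21° = 16°
Normalized to (-180°, 180°]: 16°

16°


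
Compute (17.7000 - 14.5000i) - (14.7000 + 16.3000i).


Real: 17.7 - 14.7 = 3
Imag: -14.5 - 16.3 = -30.8

3.0000 - 30.8000i


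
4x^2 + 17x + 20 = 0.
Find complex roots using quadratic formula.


disc = 17^2 - 4*4*20 = 289 - 320 = -31
sqrt(|disc|) = sqrt(31) = 5.5678
Real part = -17/(2*4) = -2.1250
Imag part = 5.5678/(2*4) = 0.6960

-2.1250 ± 0.6960i


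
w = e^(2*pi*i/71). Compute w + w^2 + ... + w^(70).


With w = e^(2*pi*i/71), all 71 of the 71th roots of unity w^0 = 1, w, ..., w^(70) sum to 0: 1 + w + ... + w^(70) = (1 - w^71)/(1 - w) = 0 since w^71 = 1, w ≠ 1.
Removing the root 1: w + w^2 + ... + w^(70) = 0 - 1 = -1

Sum = -1


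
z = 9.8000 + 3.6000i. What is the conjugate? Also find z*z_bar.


z_bar = 9.8000 - 3.6000i
z*z_bar = 9.8^2 + 3.6^2 = 96.04 + 12.96 = 109

z_bar = 9.8000 - 3.6000i, z*z_bar = 109


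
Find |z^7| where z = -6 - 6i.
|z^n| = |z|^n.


|z| = sqrt(36+36) = sqrt(72) = 8.4853
|z^7| = |z|^7 = (sqrt(72))^7 = 72^3 * sqrt(72) = 373248*sqrt(72)

|z^7| = 373248*sqrt(72) ≈ 3167114.3024


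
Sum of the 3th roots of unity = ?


The sum of all 3th roots of unity is 0.
Geometric series: (1 - w^3)/(1 - w) = (1-1)/(1-w) = 0 since w^3 = 1, w ≠ 1.
Alternatively: coefficient of z^2 in z^3 - 1 is 0.

0


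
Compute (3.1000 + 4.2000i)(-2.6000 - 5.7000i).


Real = 3.1*(-2.6) - 4.2*(-5.7) = -8.06 - (-23.94) = 15.88
Imag = 3.1*(-5.7) - (2.6)*4.2 = -17.67 - (10.92) = -28.59

15.8800 - 28.5900i


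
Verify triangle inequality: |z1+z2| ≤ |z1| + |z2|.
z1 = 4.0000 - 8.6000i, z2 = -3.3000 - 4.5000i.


|z1| = sqrt(4^2 + (-8.6)^2) = sqrt(89.96) = 9.4847
|z2| = sqrt((-3.3)^2 + (-4.5)^2) = sqrt(31.14) = 5.5803
z1+z2 = 0.7000 - 13.1000i
|z1+z2| = sqrt(172.1) = 13.1187
|z1|+|z2| = 9.4847 + 5.5803 = 15.0650

|z1+z2| = 13.1187 ≤ |z1|+|z2| = 15.0650 (verified)


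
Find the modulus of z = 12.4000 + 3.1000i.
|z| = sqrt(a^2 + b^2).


|z| = sqrt(12.4^2 + 3.1^2) = sqrt(153.76 + 9.61) = sqrt(163.37) = 12.7816

|z| = 12.7816


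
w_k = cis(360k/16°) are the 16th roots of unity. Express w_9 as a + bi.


Angle = 360*9/16 = 202.5°
a = cos(202.5°) = -0.9239
b = sin(202.5°) = -0.3827

-0.9239 - 0.3827i


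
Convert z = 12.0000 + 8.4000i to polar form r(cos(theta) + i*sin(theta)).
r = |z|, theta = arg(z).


r = sqrt(144+70.56) = sqrt(214.56) = 14.6479
theta = atan2(8.4, 12) = 34.9920 degrees

r = 14.6479, theta = 34.9920 degrees


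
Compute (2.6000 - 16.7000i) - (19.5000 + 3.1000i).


Real: 2.6 - 19.5 = -16.9
Imag: -16.7 - 3.1 = -19.8

-16.9000 - 19.8000i


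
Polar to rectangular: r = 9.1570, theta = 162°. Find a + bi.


a = 9.1570*cos(162°) = 9.1570*(-0.951057) = -8.7088
b = 9.1570*sin(162°) = 9.1570*0.30902 = 2.8297

-8.7088 + 2.8297i


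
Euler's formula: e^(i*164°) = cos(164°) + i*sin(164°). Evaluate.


cos(164°) = -0.9613
sin(164°) = 0.2756

e^(i*164°) = -0.9613 + 0.2756i


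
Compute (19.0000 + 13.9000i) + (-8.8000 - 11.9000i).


Real: 19 - 8.8 = 10.2
Imag: 13.9 - 11.9 = 2

10.2000 + 2.0000i


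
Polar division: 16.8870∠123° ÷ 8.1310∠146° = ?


r = 16.8870 / 8.1310 = 2.0769
theta = 123° - 146° = -23° = 337° (mod 360)

2.0769 cis(337°)


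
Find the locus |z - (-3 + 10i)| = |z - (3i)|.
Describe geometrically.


Equal distances means the locus is the perpendicular bisector of z1 and z2.
Midpoint = ((-3+0)/2, (10+3)/2) = (-1.5000, 6.5000)

Perpendicular bisector through (-1.5000, 6.5000)


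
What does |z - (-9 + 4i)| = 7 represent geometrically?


|z - z0| = r is a circle with center z0 and radius r.
Center = (-9, 4), radius = 7

Circle with center (-9, 4) and radius 7


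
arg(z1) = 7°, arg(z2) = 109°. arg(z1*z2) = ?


arg(z1*z2) = 7° + 109° = 116°
Normalized to (-180°, 180°]: 116°

116°


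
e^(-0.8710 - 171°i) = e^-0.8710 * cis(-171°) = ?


e^-0.8710 = 0.4185
cos(-171°) = -0.9877
sin(-171°) = -0.1564
Real = 0.4185*(-0.9877) = -0.4134
Imag = 0.4185*(-0.1564) = -0.0655

-0.4134 - 0.0655i


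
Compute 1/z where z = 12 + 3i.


|z|^2 = 144+9 = 153
1/z = (12 - 3i)/153

1/z = 0.0784 - 0.0196i


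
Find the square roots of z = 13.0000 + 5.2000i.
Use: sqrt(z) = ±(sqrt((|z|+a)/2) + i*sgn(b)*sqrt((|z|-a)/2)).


|z| = sqrt(169+27.04) = 14.0014
sqrt((|z|+a)/2) = sqrt((14.0014+13)/2) = sqrt(13.5007) = 3.6743
sqrt((|z|-a)/2) = sqrt((14.0014-13)/2) = sqrt(0.5007) = 0.7076

±(3.6743 + 0.7076i) i.e. 3.6743 + 0.7076i and -3.6743 - 0.7076i


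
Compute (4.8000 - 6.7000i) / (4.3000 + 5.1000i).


Conjugate of z2 = 4.3000 - 5.1000i
Numerator: (4.8000 - 6.7000i)(4.3000 - 5.1000i) = -13.5300 - 53.2900i
Denominator: 4.3^2 + 5.1^2 = 44.5
Result = (-13.5300 - 53.2900i)/44.5

-0.3040 - 1.1975i


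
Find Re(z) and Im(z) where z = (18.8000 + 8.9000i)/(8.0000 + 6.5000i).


Multiply by conjugate: (18.8000 + 8.9000i)(8.0000 - 6.5000i) / (8^2 + 6.5^2)
Numerator real = 18.8*8 + 8.9*6.5 = 208.25
Numerator imag = 8.9*8 - 18.8*6.5 = -51
Denominator = 106.25
Re(z) = 208.25/106.25 = 1.9600
Im(z) = -51/106.25 = -0.4800

Re(z) = 1.9600, Im(z) = -0.4800


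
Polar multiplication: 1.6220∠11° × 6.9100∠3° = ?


r = 1.6220 * 6.9100 = 11.2080
theta = 11° + 3° = 14° = 14° (mod 360)

11.2080 cis(14°)


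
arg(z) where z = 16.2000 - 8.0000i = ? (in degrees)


Re = 16.2, Im = -8
arg = atan2(-8, 16.2) = -26.2814 degrees

arg(z) = -26.2814 degrees


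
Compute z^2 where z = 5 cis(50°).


r^2 = 5^2 = 25
n*theta = 2*50° = 100° = 100° (mod 360)
a = 25*cos(100°) = -4.3412
b = 25*sin(100°) = 24.6202

25 cis(100°) = -4.3412 + 24.6202i


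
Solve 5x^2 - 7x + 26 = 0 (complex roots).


disc = (-7)^2 - 4*5*26 = 49 - 520 = -471
sqrt(|disc|) = sqrt(471) = 21.7025
Real part = 7/(2*5) = 0.7000
Imag part = 21.7025/(2*5) = 2.1703

0.7000 ± 2.1703i


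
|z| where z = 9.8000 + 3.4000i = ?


|z| = sqrt(9.8^2 + 3.4^2) = sqrt(96.04 + 11.56) = sqrt(107.6) = 10.3730

|z| = 10.3730


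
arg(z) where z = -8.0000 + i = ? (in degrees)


Re = -8, Im = 1
arg = atan2(1, -8) = 172.8750 degrees

arg(z) = 172.8750 degrees


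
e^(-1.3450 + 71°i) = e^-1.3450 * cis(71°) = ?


e^-1.3450 = 0.2605
cos(71°) = 0.3256
sin(71°) = 0.9455
Real = 0.2605*0.3256 = 0.0848
Imag = 0.2605*0.9455 = 0.2463

0.0848 + 0.2463i


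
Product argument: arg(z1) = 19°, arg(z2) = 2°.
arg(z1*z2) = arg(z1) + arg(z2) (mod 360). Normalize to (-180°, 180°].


arg(z1*z2) = 19° + 2° = 21°
Normalized to (-180°, 180°]: 21°

21°


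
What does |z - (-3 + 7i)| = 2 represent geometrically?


|z - z0| = r is a circle with center z0 and radius r.
Center = (-3, 7), radius = 2

Circle with center (-3, 7) and radius 2


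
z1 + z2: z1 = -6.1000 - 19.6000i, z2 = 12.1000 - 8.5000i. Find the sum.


Real: -6.1 + 12.1 = 6
Imag: -19.6 - 8.5 = -28.1

6.0000 - 28.1000i


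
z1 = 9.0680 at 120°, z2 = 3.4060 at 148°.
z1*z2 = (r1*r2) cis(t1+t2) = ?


r = 9.0680 * 3.4060 = 30.8856
theta = 120° + 148° = 268° = 268° (mod 360)

30.8856 cis(268°)


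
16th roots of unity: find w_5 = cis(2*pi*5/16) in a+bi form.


Angle = 360*5/16 = 112.5°
a = cos(112.5°) = -0.3827
b = sin(112.5°) = 0.9239

-0.3827 + 0.9239i


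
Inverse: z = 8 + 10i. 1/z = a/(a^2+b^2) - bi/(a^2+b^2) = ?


|z|^2 = 64+100 = 164
1/z = (8 - 10i)/164

1/z = 0.0488 - 0.0610i


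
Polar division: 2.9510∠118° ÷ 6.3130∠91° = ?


r = 2.9510 / 6.3130 = 0.4674
theta = 118° - 91° = 27° = 27° (mod 360)

0.4674 cis(27°)


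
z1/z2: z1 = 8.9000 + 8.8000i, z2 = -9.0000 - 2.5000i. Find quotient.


Conjugate of z2 = -9.0000 + 2.5000i
Numerator: (8.9000 + 8.8000i)(-9.0000 + 2.5000i) = -102.1000 - 56.9500i
Denominator: (-9)^2 + (-2.5)^2 = 87.25
Result = (-102.1000 - 56.9500i)/87.25

-1.1702 - 0.6527i


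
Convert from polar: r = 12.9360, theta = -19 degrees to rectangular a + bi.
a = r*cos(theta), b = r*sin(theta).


a = 12.9360*cos(-19°) = 12.9360*0.94552 = 12.2312
b = 12.9360*sin(-19°) = 12.9360*(-0.325568) = -4.2115

12.2312 - 4.2115i


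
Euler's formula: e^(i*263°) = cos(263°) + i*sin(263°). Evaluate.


cos(263°) = -0.1219
sin(263°) = -0.9925

e^(i*263°) = -0.1219 - 0.9925i


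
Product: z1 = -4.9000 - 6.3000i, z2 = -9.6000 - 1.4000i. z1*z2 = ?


Real = -4.9*(-9.6) - (-6.3)*(-1.4) = 47.04 - 8.82 = 38.22
Imag = -4.9*(-1.4) - (9.6)*(-6.3) = 6.86 + 60.48 = 67.34

38.2200 + 67.3400i


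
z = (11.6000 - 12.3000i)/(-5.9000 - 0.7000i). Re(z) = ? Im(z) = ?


Multiply by conjugate: (11.6000 - 12.3000i)(-5.9000 + 0.7000i) / ((-5.9)^2 + (-0.7)^2)
Numerator real = 11.6*(-5.9) - (12.3)*(-0.7) = -59.83
Numerator imag = -12.3*(-5.9) - 11.6*(-0.7) = 80.69
Denominator = 35.3
Re(z) = -59.83/35.3 = -1.6949
Im(z) = 80.69/35.3 = 2.2858

Re(z) = -1.6949, Im(z) = 2.2858


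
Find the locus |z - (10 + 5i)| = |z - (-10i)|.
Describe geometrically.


Equal distances means the locus is the perpendicular bisector of z1 and z2.
Midpoint = ((10+0)/2, (5+(-10))/2) = (5.0000, -2.5000)

Perpendicular bisector through (5.0000, -2.5000)


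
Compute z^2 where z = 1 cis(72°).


r^2 = 1^2 = 1
n*theta = 2*72° = 144° = 144° (mod 360)
a = 1*cos(144°) = -0.8090
b = 1*sin(144°) = 0.5878

1 cis(144°) = -0.8090 + 0.5878i


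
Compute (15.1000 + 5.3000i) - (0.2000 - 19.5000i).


Real: 15.1 - 0.2 = 14.9
Imag: 5.3 + 19.5 = 24.8

14.9000 + 24.8000i


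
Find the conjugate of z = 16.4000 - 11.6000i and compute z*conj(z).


z_bar = 16.4000 + 11.6000i
z*z_bar = 16.4^2 + (-11.6)^2 = 268.96 + 134.56 = 403.52

z_bar = 16.4000 + 11.6000i, z*z_bar = 403.52


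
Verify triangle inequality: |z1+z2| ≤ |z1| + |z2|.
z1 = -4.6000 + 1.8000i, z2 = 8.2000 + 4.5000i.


|z1| = sqrt((-4.6)^2 + 1.8^2) = sqrt(24.4) = 4.9396
|z2| = sqrt(8.2^2 + 4.5^2) = sqrt(87.49) = 9.3536
z1+z2 = 3.6000 + 6.3000i
|z1+z2| = sqrt(52.65) = 7.2560
|z1|+|z2| = 4.9396 + 9.3536 = 14.2932

|z1+z2| = 7.2560 ≤ |z1|+|z2| = 14.2932 (verified)


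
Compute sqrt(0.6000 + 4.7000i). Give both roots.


|z| = sqrt(0.36+22.09) = 4.7381
sqrt((|z|+a)/2) = sqrt((4.7381+0.6)/2) = sqrt(2.6691) = 1.6337
sqrt((|z|-a)/2) = sqrt((4.7381-0.6)/2) = sqrt(2.0691) = 1.4384

±(1.6337 + 1.4384i) i.e. 1.6337 + 1.4384i and -1.6337 - 1.4384i


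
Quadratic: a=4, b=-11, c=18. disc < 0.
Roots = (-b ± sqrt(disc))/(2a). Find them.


disc = (-11)^2 - 4*4*18 = 121 - 288 = -167
sqrt(|disc|) = sqrt(167) = 12.9228
Real part = 11/(2*4) = 1.3750
Imag part = 12.9228/(2*4) = 1.6154

1.3750 ± 1.6154i


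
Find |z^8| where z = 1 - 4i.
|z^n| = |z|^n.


|z| = sqrt(1+16) = sqrt(17) = 4.1231
|z^8| = |z|^8 = (sqrt(17))^8 = 17^4 = 83521

|z^8| = 83521


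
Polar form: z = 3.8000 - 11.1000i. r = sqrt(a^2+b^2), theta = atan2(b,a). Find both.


r = sqrt(14.44+123.21) = sqrt(137.65) = 11.7324
theta = atan2(-11.1, 3.8) = -71.1018 degrees

r = 11.7324, theta = -71.1018 degrees


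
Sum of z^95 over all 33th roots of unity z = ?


The roots are w_k = w^k with w = e^(2*pi*i/33), and (w^k)^95 = (w^95)^k.
So S = 1 + u + u^2 + ... + u^(32) with u = w^95.
95 = 2*33 + 29, so 95 is not a multiple of 33: u = (w^33)^2 * w^29 = w^29 ≠ 1 (w is a primitive 33th root), while u^33 = (w^33)^95 = 1.
Geometric series: S = (1 - u^33)/(1 - u) = (1 - 1)/(1 - u) = 0

S = 0


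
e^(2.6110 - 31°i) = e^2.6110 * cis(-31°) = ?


e^2.6110 = 13.61266
cos(-31°) = 0.857167
sin(-31°) = -0.515038
Real = 13.61266*0.857167 = 11.6683
Imag = 13.61266*(-0.515038) = -7.0110

11.6683 - 7.0110i


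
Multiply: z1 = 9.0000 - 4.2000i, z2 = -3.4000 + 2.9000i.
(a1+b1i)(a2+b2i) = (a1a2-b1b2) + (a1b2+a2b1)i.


Real = 9*(-3.4) - (-4.2)*2.9 = -30.6 - (-12.18) = -18.42
Imag = 9*2.9 - (3.4)*(-4.2) = 26.1 + 14.28 = 40.38

-18.4200 + 40.3800i


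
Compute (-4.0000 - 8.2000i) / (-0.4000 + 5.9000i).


Conjugate of z2 = -0.4000 - 5.9000i
Numerator: (-4.0000 - 8.2000i)(-0.4000 - 5.9000i) = -46.7800 + 26.8800i
Denominator: (-0.4)^2 + 5.9^2 = 34.97
Result = (-46.7800 + 26.8800i)/34.97

-1.3377 + 0.7687i


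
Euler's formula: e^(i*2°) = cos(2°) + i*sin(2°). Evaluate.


cos(2°) = 0.9994
sin(2°) = 0.0349

e^(i*2°) = 0.9994 + 0.0349i


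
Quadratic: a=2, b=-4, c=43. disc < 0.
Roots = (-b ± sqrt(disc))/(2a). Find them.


disc = (-4)^2 - 4*2*43 = 16 - 344 = -328
sqrt(|disc|) = sqrt(328) = 18.1108
Real part = 4/(2*2) = 1.0000
Imag part = 18.1108/(2*2) = 4.5277

1.0000 ± 4.5277i


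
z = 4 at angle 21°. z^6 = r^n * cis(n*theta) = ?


r^6 = 4^6 = 4096
n*theta = 6*21° = 126° = 126° (mod 360)
a = 4096*cos(126°) = -2407.5684
b = 4096*sin(126°) = 3313.7336

4096 cis(126°) = -2407.5684 + 3313.7336i


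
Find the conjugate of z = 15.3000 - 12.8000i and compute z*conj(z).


z_bar = 15.3000 + 12.8000i
z*z_bar = 15.3^2 + (-12.8)^2 = 234.09 + 163.84 = 397.93

z_bar = 15.3000 + 12.8000i, z*z_bar = 397.93


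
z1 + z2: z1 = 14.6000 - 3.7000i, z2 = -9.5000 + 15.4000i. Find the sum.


Real: 14.6 - 9.5 = 5.1
Imag: -3.7 + 15.4 = 11.7

5.1000 + 11.7000i


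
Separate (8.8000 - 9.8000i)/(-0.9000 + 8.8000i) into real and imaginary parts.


Multiply by conjugate: (8.8000 - 9.8000i)(-0.9000 - 8.8000i) / ((-0.9)^2 + 8.8^2)
Numerator real = 8.8*(-0.9) - (9.8)*8.8 = -94.16
Numerator imag = -9.8*(-0.9) - 8.8*8.8 = -68.62
Denominator = 78.25
Re(z) = -94.16/78.25 = -1.2033
Im(z) = -68.62/78.25 = -0.8769

Re(z) = -1.2033, Im(z) = -0.8769


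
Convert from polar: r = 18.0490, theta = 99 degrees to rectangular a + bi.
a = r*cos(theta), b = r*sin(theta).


a = 18.0490*cos(99°) = 18.0490*(-0.156434) = -2.8235
b = 18.0490*sin(99°) = 18.0490*0.98769 = 17.8268

-2.8235 + 17.8268i


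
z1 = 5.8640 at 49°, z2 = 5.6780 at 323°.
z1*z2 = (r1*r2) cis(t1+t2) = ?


r = 5.8640 * 5.6780 = 33.2958
theta = 49° + 323° = 372° = 12° (mod 360)

33.2958 cis(12°)


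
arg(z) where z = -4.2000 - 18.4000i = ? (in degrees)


Re = -4.2, Im = -18.4
arg = atan2(-18.4, -4.2) = -102.8581 degrees

arg(z) = -102.8581 degrees


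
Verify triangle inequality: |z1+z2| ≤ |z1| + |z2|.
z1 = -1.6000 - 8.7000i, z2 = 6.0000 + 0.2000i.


|z1| = sqrt((-1.6)^2 + (-8.7)^2) = sqrt(78.25) = 8.8459
|z2| = sqrt(6^2 + 0.2^2) = sqrt(36.04) = 6.0033
z1+z2 = 4.4000 - 8.5000i
|z1+z2| = sqrt(91.61) = 9.5713
|z1|+|z2| = 8.8459 + 6.0033 = 14.8492

|z1+z2| = 9.5713 ≤ |z1|+|z2| = 14.8492 (verified)


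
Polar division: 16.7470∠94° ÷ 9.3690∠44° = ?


r = 16.7470 / 9.3690 = 1.7875
theta = 94° - 44° = 50° = 50° (mod 360)

1.7875 cis(50°)


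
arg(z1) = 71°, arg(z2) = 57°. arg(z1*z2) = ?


arg(z1*z2) = 71° + 57° = 128°
Normalized to (-180°, 180°]: 128°

128°


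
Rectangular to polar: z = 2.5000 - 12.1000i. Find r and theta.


r = sqrt(6.25+146.41) = sqrt(152.66) = 12.3556
theta = atan2(-12.1, 2.5) = -78.3263 degrees

r = 12.3556, theta = -78.3263 degrees


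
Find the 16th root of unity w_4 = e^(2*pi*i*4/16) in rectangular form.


Angle = 360*4/16 = 90°
a = cos(90°) = 0
b = sin(90°) = 1.0000

0 + 1.0000i


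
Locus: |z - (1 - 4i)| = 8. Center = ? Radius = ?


|z - z0| = r is a circle with center z0 and radius r.
Center = (1, -4), radius = 8

Circle with center (1, -4) and radius 8


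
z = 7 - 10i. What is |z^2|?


|z| = sqrt(49+100) = sqrt(149) = 12.2066
|z^2| = |z|^2 = (sqrt(149))^2 = 149

|z^2| = 149


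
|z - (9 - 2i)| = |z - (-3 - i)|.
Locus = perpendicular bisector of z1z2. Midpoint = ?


Equal distances means the locus is the perpendicular bisector of z1 and z2.
Midpoint = ((9+(-3))/2, (-2+(-1))/2) = (3.0000, -1.5000)

Perpendicular bisector through (3.0000, -1.5000)


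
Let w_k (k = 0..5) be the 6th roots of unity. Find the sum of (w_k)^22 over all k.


The roots are w_k = w^k with w = e^(2*pi*i/6), and (w^k)^22 = (w^22)^k.
So S = 1 + u + u^2 + ... + u^(5) with u = w^22.
22 = 3*6 + 4, so 22 is not a multiple of 6: u = (w^6)^3 * w^4 = w^4 ≠ 1 (w is a primitive 6th root), while u^6 = (w^6)^22 = 1.
Geometric series: S = (1 - u^6)/(1 - u) = (1 - 1)/(1 - u) = 0

S = 0


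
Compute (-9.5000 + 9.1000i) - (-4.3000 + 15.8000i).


Real: -9.5 + 4.3 = -5.2
Imag: 9.1 - 15.8 = -6.7

-5.2000 - 6.7000i


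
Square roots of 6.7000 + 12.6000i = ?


|z| = sqrt(44.89+158.76) = 14.2706
sqrt((|z|+a)/2) = sqrt((14.2706+6.7)/2) = sqrt(10.4853) = 3.2381
sqrt((|z|-a)/2) = sqrt((14.2706-6.7)/2) = sqrt(3.7853) = 1.9456

±(3.2381 + 1.9456i) i.e. 3.2381 + 1.9456i and -3.2381 - 1.9456i


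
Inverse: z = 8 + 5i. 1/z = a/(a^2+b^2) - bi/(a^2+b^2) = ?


|z|^2 = 64+25 = 89
1/z = (8 - 5i)/89

1/z = 0.0899 - 0.0562i


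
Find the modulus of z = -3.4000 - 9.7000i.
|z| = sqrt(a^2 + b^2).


|z| = sqrt((-3.4)^2 + (-9.7)^2) = sqrt(11.56 + 94.09) = sqrt(105.65) = 10.2786

|z| = 10.2786


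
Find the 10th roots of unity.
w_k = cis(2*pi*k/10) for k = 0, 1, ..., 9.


The 10th roots of unity are cis(360k/10°) for k=0..9
Angle step = 360/10 = 36°
Primitive root: cis(36°)
Primitive root = 0.8090 + 0.5878i

10 roots at angles: 0°, 36°, 72°, 108°, 144°, 180°, 216°, 252°, 288°, 324°


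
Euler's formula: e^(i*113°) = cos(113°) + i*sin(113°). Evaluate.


cos(113°) = -0.3907
sin(113°) = 0.9205

e^(i*113°) = -0.3907 + 0.9205i


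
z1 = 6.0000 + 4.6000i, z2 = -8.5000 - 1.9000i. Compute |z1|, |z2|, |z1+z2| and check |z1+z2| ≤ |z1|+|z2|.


|z1| = sqrt(6^2 + 4.6^2) = sqrt(57.16) = 7.5604
|z2| = sqrt((-8.5)^2 + (-1.9)^2) = sqrt(75.86) = 8.7098
z1+z2 = -2.5000 + 2.7000i
|z1+z2| = sqrt(13.54) = 3.6797
|z1|+|z2| = 7.5604 + 8.7098 = 16.2702

|z1+z2| = 3.6797 ≤ |z1|+|z2| = 16.2702 (verified)


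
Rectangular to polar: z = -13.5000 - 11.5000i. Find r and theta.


r = sqrt(182.25+132.25) = sqrt(314.5) = 17.7341
theta = atan2(-11.5, -13.5) = -139.5739 degrees

r = 17.7341, theta = -139.5739 degrees


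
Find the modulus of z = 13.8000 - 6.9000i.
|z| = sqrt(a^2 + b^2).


|z| = sqrt(13.8^2 + (-6.9)^2) = sqrt(190.44 + 47.61) = sqrt(238.05) = 15.4289

|z| = 15.4289


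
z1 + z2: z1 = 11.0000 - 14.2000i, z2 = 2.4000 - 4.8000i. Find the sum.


Real: 11 + 2.4 = 13.4
Imag: -14.2 - 4.8 = -19

13.4000 - 19.0000i


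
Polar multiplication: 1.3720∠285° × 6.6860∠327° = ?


r = 1.3720 * 6.6860 = 9.1732
theta = 285° + 327° = 612° = 252° (mod 360)

9.1732 cis(252°)


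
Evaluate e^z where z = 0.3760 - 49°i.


e^0.3760 = 1.4564
cos(-49°) = 0.6561
sin(-49°) = -0.75471
Real = 1.4564*0.6561 = 0.9555
Imag = 1.4564*(-0.75471) = -1.0992

0.9555 - 1.0992i


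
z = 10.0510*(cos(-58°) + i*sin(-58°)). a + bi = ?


a = 10.0510*cos(-58°) = 10.0510*0.52992 = 5.3262
b = 10.0510*sin(-58°) = 10.0510*(-0.848048) = -8.5237

5.3262 - 8.5237i


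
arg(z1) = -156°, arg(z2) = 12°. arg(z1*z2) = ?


arg(z1*z2) = -156° + 12° = -144°
Normalized to (-180°, 180°]: -144°

-144°


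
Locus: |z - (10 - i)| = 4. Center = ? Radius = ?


|z - z0| = r is a circle with center z0 and radius r.
Center = (10, -1), radius = 4

Circle with center (10, -1) and radius 4


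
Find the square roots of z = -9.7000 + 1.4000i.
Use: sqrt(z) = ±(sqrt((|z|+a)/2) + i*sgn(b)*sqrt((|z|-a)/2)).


|z| = sqrt(94.09+1.96) = 9.8005
sqrt((|z|+a)/2) = sqrt((9.8005+(-9.7))/2) = sqrt(0.0503) = 0.2242
sqrt((|z|-a)/2) = sqrt((9.8005-(-9.7))/2) = sqrt(9.7503) = 3.1225

±(0.2242 + 3.1225i) i.e. 0.2242 + 3.1225i and -0.2242 - 3.1225i


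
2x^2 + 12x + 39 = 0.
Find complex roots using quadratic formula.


disc = 12^2 - 4*2*39 = 144 - 312 = -168
sqrt(|disc|) = sqrt(168) = 12.9615
Real part = -12/(2*2) = -3.0000
Imag part = 12.9615/(2*2) = 3.2404

-3.0000 ± 3.2404i


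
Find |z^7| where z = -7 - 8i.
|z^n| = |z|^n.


|z| = sqrt(49+64) = sqrt(113) = 10.6301
|z^7| = |z|^7 = (sqrt(113))^7 = 113^3 * sqrt(113) = 1442897*sqrt(113)

|z^7| = 1442897*sqrt(113) ≈ 15338205.5028


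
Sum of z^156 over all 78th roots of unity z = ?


The roots are w_k = w^k with w = e^(2*pi*i/78), and (w^k)^156 = (w^156)^k.
So S = 1 + u + u^2 + ... + u^(77) with u = w^156.
156 = 2*78 + 0, so 156 is a multiple of 78 and u = (w^78)^2 = 1.
Every one of the 78 terms equals 1: S = 78

S = 78


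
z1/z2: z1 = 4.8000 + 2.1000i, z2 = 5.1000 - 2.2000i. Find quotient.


Conjugate of z2 = 5.1000 + 2.2000i
Numerator: (4.8000 + 2.1000i)(5.1000 + 2.2000i) = 19.8600 + 21.2700i
Denominator: 5.1^2 + (-2.2)^2 = 30.85
Result = (19.8600 + 21.2700i)/30.85

0.6438 + 0.6895i


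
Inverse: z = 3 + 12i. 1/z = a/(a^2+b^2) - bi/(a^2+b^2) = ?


|z|^2 = 9+144 = 153
1/z = (3 - 12i)/153

1/z = 0.0196 - 0.0784i


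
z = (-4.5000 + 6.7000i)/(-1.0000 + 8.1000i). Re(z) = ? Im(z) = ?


Multiply by conjugate: (-4.5000 + 6.7000i)(-1.0000 - 8.1000i) / ((-1)^2 + 8.1^2)
Numerator real = -4.5*(-1) + 6.7*8.1 = 58.77
Numerator imag = 6.7*(-1) - (-4.5)*8.1 = 29.75
Denominator = 66.61
Re(z) = 58.77/66.61 = 0.8823
Im(z) = 29.75/66.61 = 0.4466

Re(z) = 0.8823, Im(z) = 0.4466


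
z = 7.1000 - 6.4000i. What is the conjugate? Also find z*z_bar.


z_bar = 7.1000 + 6.4000i
z*z_bar = 7.1^2 + (-6.4)^2 = 50.41 + 40.96 = 91.37

z_bar = 7.1000 + 6.4000i, z*z_bar = 91.37


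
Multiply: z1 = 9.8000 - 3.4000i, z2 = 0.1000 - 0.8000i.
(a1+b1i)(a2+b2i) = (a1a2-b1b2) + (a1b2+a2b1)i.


Real = 9.8*0.1 - (-3.4)*(-0.8) = 0.98 - 2.72 = -1.74
Imag = 9.8*(-0.8) + 0.1*(-3.4) = -7.84 - (0.34) = -8.18

-1.7400 - 8.1800i


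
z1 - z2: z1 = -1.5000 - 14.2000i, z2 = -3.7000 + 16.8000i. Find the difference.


Real: -1.5 + 3.7 = 2.2
Imag: -14.2 - 16.8 = -31

2.2000 - 31.0000i


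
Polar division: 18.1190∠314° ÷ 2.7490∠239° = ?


r = 18.1190 / 2.7490 = 6.5911
theta = 314° - 239° = 75° = 75° (mod 360)

6.5911 cis(75°)


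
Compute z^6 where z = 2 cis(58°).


r^6 = 2^6 = 64
n*theta = 6*58° = 348° = 348° (mod 360)
a = 64*cos(348°) = 62.6014
b = 64*sin(348°) = -13.3063

64 cis(348°) = 62.6014 - 13.3063i


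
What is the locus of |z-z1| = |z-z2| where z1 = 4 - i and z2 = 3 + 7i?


Equal distances means the locus is the perpendicular bisector of z1 and z2.
Midpoint = ((4+3)/2, (-1+7)/2) = (3.5000, 3.0000)

Perpendicular bisector through (3.5000, 3.0000)


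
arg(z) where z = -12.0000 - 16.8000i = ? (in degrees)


Re = -12, Im = -16.8
arg = atan2(-16.8, -12) = -125.5377 degrees

arg(z) = -125.5377 degrees


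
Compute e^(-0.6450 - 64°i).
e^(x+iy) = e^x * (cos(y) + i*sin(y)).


e^-0.6450 = 0.5247
cos(-64°) = 0.4384
sin(-64°) = -0.8988
Real = 0.5247*0.4384 = 0.2300
Imag = 0.5247*(-0.8988) = -0.4716

0.2300 - 0.4716i


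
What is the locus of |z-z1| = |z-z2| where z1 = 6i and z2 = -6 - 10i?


Equal distances means the locus is the perpendicular bisector of z1 and z2.
Midpoint = ((0+(-6))/2, (6+(-10))/2) = (-3.0000, -2.0000)

Perpendicular bisector through (-3.0000, -2.0000)


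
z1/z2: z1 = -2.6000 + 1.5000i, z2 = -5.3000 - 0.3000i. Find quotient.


Conjugate of z2 = -5.3000 + 0.3000i
Numerator: (-2.6000 + 1.5000i)(-5.3000 + 0.3000i) = 13.3300 - 8.7300i
Denominator: (-5.3)^2 + (-0.3)^2 = 28.18
Result = (13.3300 - 8.7300i)/28.18

0.4730 - 0.3098i


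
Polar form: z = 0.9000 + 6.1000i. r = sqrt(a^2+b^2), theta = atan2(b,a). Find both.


r = sqrt(0.81+37.21) = sqrt(38.02) = 6.1660
theta = atan2(6.1, 0.9) = 81.6071 degrees

r = 6.1660, theta = 81.6071 degrees


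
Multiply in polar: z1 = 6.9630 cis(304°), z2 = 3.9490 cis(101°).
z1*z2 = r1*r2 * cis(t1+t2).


r = 6.9630 * 3.9490 = 27.4969
theta = 304° + 101° = 405° = 45° (mod 360)

27.4969 cis(45°)


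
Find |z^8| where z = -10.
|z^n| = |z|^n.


|z| = sqrt(100+0) = sqrt(100) = 10
|z^8| = |z|^8 = 10^8 = 100000000

|z^8| = 100000000


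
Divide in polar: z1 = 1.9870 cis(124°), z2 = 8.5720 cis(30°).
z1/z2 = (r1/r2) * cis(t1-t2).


r = 1.9870 / 8.5720 = 0.2318
theta = 124° - 30° = 94° = 94° (mod 360)

0.2318 cis(94°)


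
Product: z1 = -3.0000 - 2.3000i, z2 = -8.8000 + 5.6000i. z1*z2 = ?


Real = -3*(-8.8) - (-2.3)*5.6 = 26.4 - (-12.88) = 39.28
Imag = -3*5.6 - (8.8)*(-2.3) = -16.8 + 20.24 = 3.44

39.2800 + 3.4400i


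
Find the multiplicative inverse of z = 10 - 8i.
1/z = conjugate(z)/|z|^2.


|z|^2 = 100+64 = 164
1/z = (10 + 8i)/164

1/z = 0.0610 + 0.0488i


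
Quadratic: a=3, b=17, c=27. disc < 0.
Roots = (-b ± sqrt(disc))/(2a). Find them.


disc = 17^2 - 4*3*27 = 289 - 324 = -35
sqrt(|disc|) = sqrt(35) = 5.9161
Real part = -17/(2*3) = -2.8333
Imag part = 5.9161/(2*3) = 0.9860

-2.8333 ± 0.9860i


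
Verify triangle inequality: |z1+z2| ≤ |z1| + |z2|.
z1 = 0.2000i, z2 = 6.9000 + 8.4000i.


|z1| = sqrt(0^2 + 0.2^2) = sqrt(0.04) = 0.2000
|z2| = sqrt(6.9^2 + 8.4^2) = sqrt(118.17) = 10.8706
z1+z2 = 6.9000 + 8.6000i
|z1+z2| = sqrt(121.57) = 11.0259
|z1|+|z2| = 0.2000 + 10.8706 = 11.0706

|z1+z2| = 11.0259 ≤ |z1|+|z2| = 11.0706 (verified)


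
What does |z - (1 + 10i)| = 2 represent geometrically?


|z - z0| = r is a circle with center z0 and radius r.
Center = (1, 10), radius = 2

Circle with center (1, 10) and radius 2


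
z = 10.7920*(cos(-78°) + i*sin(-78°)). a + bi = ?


a = 10.7920*cos(-78°) = 10.7920*0.20791 = 2.2438
b = 10.7920*sin(-78°) = 10.7920*(-0.97815) = -10.5562

2.2438 - 10.5562i


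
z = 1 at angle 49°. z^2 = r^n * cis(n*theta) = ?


r^2 = 1^2 = 1
n*theta = 2*49° = 98° = 98° (mod 360)
a = 1*cos(98°) = -0.1392
b = 1*sin(98°) = 0.9903

1 cis(98°) = -0.1392 + 0.9903i


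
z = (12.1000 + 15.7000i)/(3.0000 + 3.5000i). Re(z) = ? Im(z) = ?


Multiply by conjugate: (12.1000 + 15.7000i)(3.0000 - 3.5000i) / (3^2 + 3.5^2)
Numerator real = 12.1*3 + 15.7*3.5 = 91.25
Numerator imag = 15.7*3 - 12.1*3.5 = 4.75
Denominator = 21.25
Re(z) = 91.25/21.25 = 4.2941
Im(z) = 4.75/21.25 = 0.2235

Re(z) = 4.2941, Im(z) = 0.2235


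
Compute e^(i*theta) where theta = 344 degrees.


cos(344°) = 0.9613
sin(344°) = -0.2756

e^(i*344°) = 0.9613 - 0.2756i


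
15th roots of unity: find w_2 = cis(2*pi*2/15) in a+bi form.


Angle = 360*2/15 = 48°
a = cos(48°) = 0.6691
b = sin(48°) = 0.7431

0.6691 + 0.7431i


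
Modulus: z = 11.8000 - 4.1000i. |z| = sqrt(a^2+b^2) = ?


|z| = sqrt(11.8^2 + (-4.1)^2) = sqrt(139.24 + 16.81) = sqrt(156.05) = 12.4920

|z| = 12.4920


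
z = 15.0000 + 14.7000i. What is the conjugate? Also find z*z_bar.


z_bar = 15.0000 - 14.7000i
z*z_bar = 15^2 + 14.7^2 = 225 + 216.09 = 441.09

z_bar = 15.0000 - 14.7000i, z*z_bar = 441.09


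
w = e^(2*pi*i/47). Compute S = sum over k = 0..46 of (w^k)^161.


The roots are w_k = w^k with w = e^(2*pi*i/47), and (w^k)^161 = (w^161)^k.
So S = 1 + u + u^2 + ... + u^(46) with u = w^161.
161 = 3*47 + 20, so 161 is not a multiple of 47: u = (w^47)^3 * w^20 = w^20 ≠ 1 (w is a primitive 47th root), while u^47 = (w^47)^161 = 1.
Geometric series: S = (1 - u^47)/(1 - u) = (1 - 1)/(1 - u) = 0

S = 0


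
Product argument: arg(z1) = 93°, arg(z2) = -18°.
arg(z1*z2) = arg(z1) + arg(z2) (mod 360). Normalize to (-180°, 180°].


arg(z1*z2) = 93° - 18° = 75°
Normalized to (-180°, 180°]: 75°

75°


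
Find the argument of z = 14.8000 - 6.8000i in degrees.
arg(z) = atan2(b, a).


Re = 14.8, Im = -6.8
arg = atan2(-6.8, 14.8) = -24.6769 degrees

arg(z) = -24.6769 degrees


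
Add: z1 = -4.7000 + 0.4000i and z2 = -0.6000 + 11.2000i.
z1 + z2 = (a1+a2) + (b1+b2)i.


Real: -4.7 - 0.6 = -5.3
Imag: 0.4 + 11.2 = 11.6

-5.3000 + 11.6000i


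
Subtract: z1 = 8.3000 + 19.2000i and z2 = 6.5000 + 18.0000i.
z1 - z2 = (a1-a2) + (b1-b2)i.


Real: 8.3 - 6.5 = 1.8
Imag: 19.2 - 18 = 1.2

1.8000 + 1.2000i
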